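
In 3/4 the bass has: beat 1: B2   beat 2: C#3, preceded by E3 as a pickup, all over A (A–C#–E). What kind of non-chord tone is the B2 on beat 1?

The harmony at that moment is A major triad (A, C#, E); B2 is not a chord tone.
It is approached by leap down from E3 and left by step up to C#3.
Leap in, step out, metrically accented — an appoggiatura.

Appoggiatura.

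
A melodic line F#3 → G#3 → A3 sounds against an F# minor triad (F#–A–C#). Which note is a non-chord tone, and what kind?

G#3 is a passing tone.

The harmony at that moment is F# minor triad (F#, A, C#); G#3 is not a chord tone.
It is approached by step up from F#3 and left by step up to A3.
Step in, step out in the same direction — a passing tone.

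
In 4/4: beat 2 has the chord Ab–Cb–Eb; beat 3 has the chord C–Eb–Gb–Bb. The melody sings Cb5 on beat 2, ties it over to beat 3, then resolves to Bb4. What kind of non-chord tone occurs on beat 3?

The harmony at that moment is C half-diminished seventh chord (C, Eb, Gb, Bb); Cb5 is not a chord tone.
It is held over (the same pitch as the preceding Cb5) and left by step down to Bb4.
Held over from the previous chord and resolving down by step — a suspension.

Suspension.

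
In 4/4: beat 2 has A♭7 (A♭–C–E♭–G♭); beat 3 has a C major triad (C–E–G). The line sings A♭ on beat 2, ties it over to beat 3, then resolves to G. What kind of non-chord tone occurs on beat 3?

The harmony at that moment is C major triad (C, E, G); A♭ is not a chord tone.
It is held over (the same pitch as the preceding A♭) and left by step down to G.
Held over from the previous chord and resolving down by step — a suspension.

Suspension.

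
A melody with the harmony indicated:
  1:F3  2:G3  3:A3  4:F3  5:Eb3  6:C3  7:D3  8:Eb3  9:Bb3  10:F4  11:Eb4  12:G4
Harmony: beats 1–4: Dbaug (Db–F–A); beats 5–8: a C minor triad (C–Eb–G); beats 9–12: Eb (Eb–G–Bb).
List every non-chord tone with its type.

The harmony at that moment is Db augmented triad (Db, F, A); G3 is not a chord tone.
It is approached by step up from F3 and left by step up to A3.
Step in, step out in the same direction — a passing tone.
The harmony at that moment is C minor triad (C, Eb, G); D3 is not a chord tone.
It is approached by step up from C3 and left by step up to Eb3.
Step in, step out in the same direction — a passing tone.
The harmony at that moment is Eb major triad (Eb, G, Bb); F4 is not a chord tone.
It is approached by leap up from Bb3 and left by step down to Eb4.
Leap in, step out — an appoggiatura.

G3 (beat 2) — passing tone; D3 (beat 7) — passing tone; F4 (beat 10) — appoggiatura.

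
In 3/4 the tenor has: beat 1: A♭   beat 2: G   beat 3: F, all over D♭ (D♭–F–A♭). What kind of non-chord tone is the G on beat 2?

The harmony at that moment is D♭ major triad (D♭, F, A♭); G is not a chord tone.
It is approached by step down from A♭ and left by step down to F.
Step in, step out in the same direction — a passing tone.

Passing tone.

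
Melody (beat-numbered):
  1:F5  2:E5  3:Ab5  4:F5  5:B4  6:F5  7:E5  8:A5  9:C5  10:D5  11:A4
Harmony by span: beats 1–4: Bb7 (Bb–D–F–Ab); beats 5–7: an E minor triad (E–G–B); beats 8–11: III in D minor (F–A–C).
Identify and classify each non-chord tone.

The harmony at that moment is Bb dominant seventh chord (Bb, D, F, Ab); E5 is not a chord tone.
It is approached by step down from F5 and left by leap up to Ab5.
Step in, leap out — an escape tone.
The harmony at that moment is E minor triad (E, G, B); F5 is not a chord tone.
It is approached by leap up from B4 and left by step down to E5.
Leap in, step out — an appoggiatura.
The harmony at that moment is F major triad (F, A, C); D5 is not a chord tone.
It is approached by step up from C5 and left by leap down to A4.
Step in, leap out — an escape tone.

E5 (beat 2) — escape tone; F5 (beat 6) — appoggiatura; D5 (beat 10) — escape tone.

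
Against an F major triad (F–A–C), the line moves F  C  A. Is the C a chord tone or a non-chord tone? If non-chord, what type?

Chord tone (the fifth of F major triad).

F major triad contains F, A, C; C is the fifth, so it is a chord tone.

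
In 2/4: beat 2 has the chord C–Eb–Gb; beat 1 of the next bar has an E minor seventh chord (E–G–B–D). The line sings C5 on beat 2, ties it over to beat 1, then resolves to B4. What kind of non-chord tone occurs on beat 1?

The harmony at that moment is E minor seventh chord (E, G, B, D); C5 is not a chord tone.
It is held over (the same pitch as the preceding C5) and left by step down to B4.
Held over from the previous chord and resolving down by step — a suspension.

Suspension.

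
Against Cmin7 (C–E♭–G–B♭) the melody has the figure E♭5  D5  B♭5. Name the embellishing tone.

D5 is an escape tone.

The harmony at that moment is C minor seventh chord (C, E♭, G, B♭); D5 is not a chord tone.
It is approached by step down from E♭5 and left by leap up to B♭5.
Step in, leap out — an escape tone.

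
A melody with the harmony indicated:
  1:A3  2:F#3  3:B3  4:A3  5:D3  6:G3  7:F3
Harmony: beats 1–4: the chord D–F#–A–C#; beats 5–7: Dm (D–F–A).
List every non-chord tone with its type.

The harmony at that moment is D major seventh chord (D, F#, A, C#); B3 is not a chord tone.
It is approached by leap up from F#3 and left by step down to A3.
Leap in, step out — an appoggiatura.
The harmony at that moment is D minor triad (D, F, A); G3 is not a chord tone.
It is approached by leap up from D3 and left by step down to F3.
Leap in, step out — an appoggiatura.

B3 (beat 3) — appoggiatura; G3 (beat 6) — appoggiatura.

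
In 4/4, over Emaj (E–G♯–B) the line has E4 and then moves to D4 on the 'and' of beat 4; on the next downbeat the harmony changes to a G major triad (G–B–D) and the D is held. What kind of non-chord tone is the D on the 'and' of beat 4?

The harmony at that moment is E major triad (E, G♯, B); D4 is not a chord tone.
It is approached by step down from E4 and then sustained as the same pitch into the next harmony.
Arriving early and becoming a chord tone when the harmony changes — an anticipation.

Anticipation.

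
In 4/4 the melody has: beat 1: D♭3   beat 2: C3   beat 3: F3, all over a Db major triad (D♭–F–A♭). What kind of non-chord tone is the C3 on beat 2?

Escape tone.

The harmony at that moment is D♭ major triad (D♭, F, A♭); C3 is not a chord tone.
It is approached by step down from D♭3 and left by leap up to F3.
Step in, leap out, on a weak beat — an escape tone.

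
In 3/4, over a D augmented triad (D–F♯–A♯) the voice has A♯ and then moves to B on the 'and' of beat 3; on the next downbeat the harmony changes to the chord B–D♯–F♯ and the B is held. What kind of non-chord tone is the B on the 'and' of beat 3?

Anticipation.

The harmony at that moment is D augmented triad (D, F♯, A♯); B is not a chord tone.
It is approached by step up from A♯ and then sustained as the same pitch into the next harmony.
Arriving early and becoming a chord tone when the harmony changes — an anticipation.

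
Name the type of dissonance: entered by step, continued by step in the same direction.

Approach: by step. Departure: by step, continuing in the same direction.
Stepwise on both sides with no change of direction means the note fills in the space between two different chord tones — a passing tone. (Had it turned back to its starting note it would be a neighbor tone instead.)

Passing tone.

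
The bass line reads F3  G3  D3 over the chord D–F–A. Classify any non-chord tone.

The harmony at that moment is D minor triad (D, F, A); G3 is not a chord tone.
It is approached by step up from F3 and left by leap down to D3.
Step in, leap out — an escape tone.

G3 is an escape tone.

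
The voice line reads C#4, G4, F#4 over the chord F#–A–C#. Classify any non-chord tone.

G4 is an appoggiatura.

The harmony at that moment is F# minor triad (F#, A, C#); G4 is not a chord tone.
It is approached by leap up from C#4 and left by step down to F#4.
Leap in, step out — an appoggiatura.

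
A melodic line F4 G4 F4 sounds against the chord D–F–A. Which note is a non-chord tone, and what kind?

The harmony at that moment is D minor triad (D, F, A); G4 is not a chord tone.
It is approached by step up from F4 and left by step down to F4.
Step away and step back to the same note — a neighbor tone (upper neighbor).

G4 is a neighbor tone.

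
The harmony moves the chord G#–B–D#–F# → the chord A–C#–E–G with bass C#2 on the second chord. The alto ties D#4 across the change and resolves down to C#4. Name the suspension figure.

At the second chord the bass is C#2. The suspended D#4 lies a ninth above the bass; after resolving down by step to C#4, the interval above the bass becomes an octave.
Suspension figures are named by those two intervals: 9–8.

9–8 suspension.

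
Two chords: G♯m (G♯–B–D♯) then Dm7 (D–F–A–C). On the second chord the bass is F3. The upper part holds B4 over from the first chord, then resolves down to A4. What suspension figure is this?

At the second chord the bass is F3. The suspended B4 lies a fourth above the bass; after resolving down by step to A4, the interval above the bass becomes a third.
Suspension figures are named by those two intervals: 4–3.

4–3 suspension.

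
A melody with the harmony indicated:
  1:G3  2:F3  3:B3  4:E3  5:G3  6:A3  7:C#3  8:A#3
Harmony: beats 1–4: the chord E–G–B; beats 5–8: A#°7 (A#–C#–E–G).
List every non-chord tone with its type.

F3 (beat 2) — escape tone; A3 (beat 6) — escape tone.

The harmony at that moment is E minor triad (E, G, B); F3 is not a chord tone.
It is approached by step down from G3 and left by leap up to B3.
Step in, leap out — an escape tone.
The harmony at that moment is A# diminished seventh chord (A#, C#, E, G); A3 is not a chord tone.
It is approached by step up from G3 and left by leap down to C#3.
Step in, leap out — an escape tone.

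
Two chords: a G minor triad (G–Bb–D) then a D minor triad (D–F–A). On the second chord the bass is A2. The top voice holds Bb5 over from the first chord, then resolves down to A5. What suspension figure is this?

At the second chord the bass is A2. The suspended Bb5 lies a ninth above the bass; after resolving down by step to A5, the interval above the bass becomes an octave.
Suspension figures are named by those two intervals: 9–8.

9–8 suspension.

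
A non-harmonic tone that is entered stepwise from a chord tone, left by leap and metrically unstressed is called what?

Approach: by step. Departure: by leap. Metric position: weak.
Step in, leap out, from a weak position — an escape tone (échappée). (It is the mirror image of the appoggiatura, which leaps in and steps out on a strong beat.)

Escape tone.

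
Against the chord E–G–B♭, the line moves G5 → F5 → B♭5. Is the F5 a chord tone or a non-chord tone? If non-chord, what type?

Non-chord tone — an escape tone.

The harmony at that moment is E diminished triad (E, G, B♭); F5 is not a chord tone.
It is approached by step down from G5 and left by leap up to B♭5.
Step in, leap out — an escape tone.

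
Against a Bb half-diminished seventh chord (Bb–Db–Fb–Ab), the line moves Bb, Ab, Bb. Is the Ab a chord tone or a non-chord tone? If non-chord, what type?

Chord tone (the seventh of Bb half-diminished seventh chord).

Bb half-diminished seventh chord contains Bb, Db, Fb, Ab; Ab is the seventh, so it is a chord tone.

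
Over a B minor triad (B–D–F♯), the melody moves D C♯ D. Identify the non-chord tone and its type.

The harmony at that moment is B minor triad (B, D, F♯); C♯ is not a chord tone.
It is approached by step down from D and left by step up to D.
Step away and step back to the same note — a neighbor tone (lower neighbor).

C♯ is a neighbor tone.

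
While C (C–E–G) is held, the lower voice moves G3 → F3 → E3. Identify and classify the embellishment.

F3 is a passing tone.

The harmony at that moment is C major triad (C, E, G); F3 is not a chord tone.
It is approached by step down from G3 and left by step down to E3.
Step in, step out in the same direction — a passing tone.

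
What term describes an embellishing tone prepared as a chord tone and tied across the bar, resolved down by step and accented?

Suspension.

Approach: by preparation — the pitch is first a chord tone, then held (tied or repeated) while the harmony changes under it. Departure: down by step. Metric position: strong.
A prepared dissonance that resolves downward by step — a suspension. (The same figure resolving upward would be a retardation.)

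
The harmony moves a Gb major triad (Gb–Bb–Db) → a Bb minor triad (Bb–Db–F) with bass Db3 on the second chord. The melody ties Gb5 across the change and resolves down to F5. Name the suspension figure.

4–3 suspension.

At the second chord the bass is Db3. The suspended Gb5 lies a fourth above the bass; after resolving down by step to F5, the interval above the bass becomes a third.
Suspension figures are named by those two intervals: 4–3.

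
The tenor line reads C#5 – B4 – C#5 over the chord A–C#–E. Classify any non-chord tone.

B4 is a neighbor tone.

The harmony at that moment is A major triad (A, C#, E); B4 is not a chord tone.
It is approached by step down from C#5 and left by step up to C#5.
Step away and step back to the same note — a neighbor tone (lower neighbor).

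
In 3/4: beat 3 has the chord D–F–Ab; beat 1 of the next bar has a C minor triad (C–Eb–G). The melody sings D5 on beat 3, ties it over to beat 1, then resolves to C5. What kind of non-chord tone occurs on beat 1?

Suspension.

The harmony at that moment is C minor triad (C, Eb, G); D5 is not a chord tone.
It is held over (the same pitch as the preceding D5) and left by step down to C5.
Held over from the previous chord and resolving down by step — a suspension.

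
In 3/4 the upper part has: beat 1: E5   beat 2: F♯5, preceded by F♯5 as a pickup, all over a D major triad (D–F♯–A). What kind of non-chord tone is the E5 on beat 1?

The harmony at that moment is D major triad (D, F♯, A); E5 is not a chord tone.
It is approached by step down from F♯5 and left by step up to F♯5.
Step away and step back to the same note — a neighbor tone (lower neighbor).

Lower neighbor tone.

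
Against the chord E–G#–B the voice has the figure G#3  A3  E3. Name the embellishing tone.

The harmony at that moment is E major triad (E, G#, B); A3 is not a chord tone.
It is approached by step up from G#3 and left by leap down to E3.
Step in, leap out — an escape tone.

A3 is an escape tone.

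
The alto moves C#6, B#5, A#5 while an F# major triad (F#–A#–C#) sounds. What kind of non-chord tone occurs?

B#5 is a passing tone.

The harmony at that moment is F# major triad (F#, A#, C#); B#5 is not a chord tone.
It is approached by step down from C#6 and left by step down to A#5.
Step in, step out in the same direction — a passing tone.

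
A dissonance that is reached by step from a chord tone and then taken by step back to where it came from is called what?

Neighbor tone.

Approach: by step. Departure: by step in the opposite direction, back to the starting pitch.
Stepwise on both sides but reversing to return to the same chord tone — a neighbor tone. (Had it continued onward in the same direction it would be a passing tone instead.)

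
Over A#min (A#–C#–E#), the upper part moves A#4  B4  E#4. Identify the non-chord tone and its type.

B4 is an escape tone.

The harmony at that moment is A# minor triad (A#, C#, E#); B4 is not a chord tone.
It is approached by step up from A#4 and left by leap down to E#4.
Step in, leap out — an escape tone.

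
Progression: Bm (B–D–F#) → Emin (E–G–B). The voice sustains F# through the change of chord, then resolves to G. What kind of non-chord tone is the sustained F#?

F# is a retardation.

The harmony at that moment is E minor triad (E, G, B); F# is not a chord tone.
It is held over (the same pitch as the preceding F#) and left by step up to G.
Held over from the previous chord and resolving up by step — a retardation.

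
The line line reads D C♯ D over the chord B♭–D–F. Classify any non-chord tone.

The harmony at that moment is B♭ major triad (B♭, D, F); C♯ is not a chord tone.
It is approached by step down from D and left by step up to D.
Step away and step back to the same note — a neighbor tone (lower neighbor).

C♯ is a neighbor tone.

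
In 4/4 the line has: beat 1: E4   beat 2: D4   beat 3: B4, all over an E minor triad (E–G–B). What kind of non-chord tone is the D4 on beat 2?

Escape tone.

The harmony at that moment is E minor triad (E, G, B); D4 is not a chord tone.
It is approached by step down from E4 and left by leap up to B4.
Step in, leap out, on a weak beat — an escape tone.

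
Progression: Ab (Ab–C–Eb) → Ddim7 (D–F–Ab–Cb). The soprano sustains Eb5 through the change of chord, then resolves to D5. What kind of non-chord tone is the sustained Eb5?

The harmony at that moment is D diminished seventh chord (D, F, Ab, Cb); Eb5 is not a chord tone.
It is held over (the same pitch as the preceding Eb5) and left by step down to D5.
Held over from the previous chord and resolving down by step — a suspension.

Eb5 is a suspension.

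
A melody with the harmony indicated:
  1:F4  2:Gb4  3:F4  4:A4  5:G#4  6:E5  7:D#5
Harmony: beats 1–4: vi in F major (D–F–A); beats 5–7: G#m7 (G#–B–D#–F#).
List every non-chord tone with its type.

The harmony at that moment is D minor triad (D, F, A); Gb4 is not a chord tone.
It is approached by step up from F4 and left by step down to F4.
Step away and step back to the same note — a neighbor tone (upper neighbor).
The harmony at that moment is G# minor seventh chord (G#, B, D#, F#); E5 is not a chord tone.
It is approached by leap up from G#4 and left by step down to D#5.
Leap in, step out — an appoggiatura.

Gb4 (beat 2) — neighbor tone; E5 (beat 6) — appoggiatura.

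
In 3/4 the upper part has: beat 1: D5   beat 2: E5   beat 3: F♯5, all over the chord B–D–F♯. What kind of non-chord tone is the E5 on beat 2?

The harmony at that moment is B minor triad (B, D, F♯); E5 is not a chord tone.
It is approached by step up from D5 and left by step up to F♯5.
Step in, step out in the same direction — a passing tone.

Passing tone.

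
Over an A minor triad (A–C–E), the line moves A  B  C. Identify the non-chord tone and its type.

The harmony at that moment is A minor triad (A, C, E); B is not a chord tone.
It is approached by step up from A and left by step up to C.
Step in, step out in the same direction — a passing tone.

B is a passing tone.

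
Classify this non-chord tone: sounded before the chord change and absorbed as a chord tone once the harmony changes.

Approach: ahead of the chord change (typically by step), so it is dissonant against the current harmony. Departure: none — the same pitch is restated or held and is a chord tone of the new harmony.
Dissonant first, consonant once the harmony catches up: the note simply arrives early — an anticipation. (The reverse timing, consonant first and dissonant after the change, would be a suspension or retardation.)

Anticipation.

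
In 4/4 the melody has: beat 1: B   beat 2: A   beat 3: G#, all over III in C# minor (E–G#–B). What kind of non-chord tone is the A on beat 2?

The harmony at that moment is E major triad (E, G#, B); A is not a chord tone.
It is approached by step down from B and left by step down to G#.
Step in, step out in the same direction — a passing tone.

Passing tone.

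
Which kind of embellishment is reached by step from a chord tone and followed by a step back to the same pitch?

Approach: by step. Departure: by step in the opposite direction, back to the starting pitch.
Stepwise on both sides but reversing to return to the same chord tone — a neighbor tone. (Had it continued onward in the same direction it would be a passing tone instead.)

Neighbor tone.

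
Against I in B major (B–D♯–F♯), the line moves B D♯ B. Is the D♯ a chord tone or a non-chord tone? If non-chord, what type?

Chord tone (the third of B major triad).

B major triad contains B, D♯, F♯; D♯ is the third, so it is a chord tone.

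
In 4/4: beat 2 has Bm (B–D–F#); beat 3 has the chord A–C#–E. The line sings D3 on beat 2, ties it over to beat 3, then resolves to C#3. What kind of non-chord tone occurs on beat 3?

The harmony at that moment is A major triad (A, C#, E); D3 is not a chord tone.
It is held over (the same pitch as the preceding D3) and left by step down to C#3.
Held over from the previous chord and resolving down by step — a suspension.

Suspension.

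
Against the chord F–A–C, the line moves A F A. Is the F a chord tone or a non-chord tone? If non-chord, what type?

F major triad contains F, A, C; F is the root, so it is a chord tone.

Chord tone (the root of F major triad).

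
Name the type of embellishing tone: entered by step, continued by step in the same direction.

Passing tone.

Approach: by step. Departure: by step, continuing in the same direction.
Stepwise on both sides with no change of direction means the note fills in the space between two different chord tones — a passing tone. (Had it turned back to its starting note it would be a neighbor tone instead.)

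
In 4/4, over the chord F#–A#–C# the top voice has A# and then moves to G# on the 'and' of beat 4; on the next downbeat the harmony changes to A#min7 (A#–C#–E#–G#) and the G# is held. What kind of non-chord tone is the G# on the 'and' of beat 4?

Anticipation.

The harmony at that moment is F# major triad (F#, A#, C#); G# is not a chord tone.
It is approached by step down from A# and then sustained as the same pitch into the next harmony.
Arriving early and becoming a chord tone when the harmony changes — an anticipation.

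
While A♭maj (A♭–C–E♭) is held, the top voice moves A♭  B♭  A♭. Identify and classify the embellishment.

The harmony at that moment is A♭ major triad (A♭, C, E♭); B♭ is not a chord tone.
It is approached by step up from A♭ and left by step down to A♭.
Step away and step back to the same note — a neighbor tone (upper neighbor).

B♭ is a neighbor tone.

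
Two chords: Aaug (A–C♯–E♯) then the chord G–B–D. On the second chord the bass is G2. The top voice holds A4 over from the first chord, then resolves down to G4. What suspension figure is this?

At the second chord the bass is G2. The suspended A4 lies a ninth above the bass; after resolving down by step to G4, the interval above the bass becomes an octave.
Suspension figures are named by those two intervals: 9–8.

9–8 suspension.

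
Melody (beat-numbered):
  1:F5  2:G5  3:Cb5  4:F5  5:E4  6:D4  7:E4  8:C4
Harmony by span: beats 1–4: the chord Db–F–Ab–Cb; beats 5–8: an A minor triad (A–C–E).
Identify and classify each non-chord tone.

The harmony at that moment is Db dominant seventh chord (Db, F, Ab, Cb); G5 is not a chord tone.
It is approached by step up from F5 and left by leap down to Cb5.
Step in, leap out — an escape tone.
The harmony at that moment is A minor triad (A, C, E); D4 is not a chord tone.
It is approached by step down from E4 and left by step up to E4.
Step away and step back to the same note — a neighbor tone (lower neighbor).

G5 (beat 2) — escape tone; D4 (beat 6) — neighbor tone.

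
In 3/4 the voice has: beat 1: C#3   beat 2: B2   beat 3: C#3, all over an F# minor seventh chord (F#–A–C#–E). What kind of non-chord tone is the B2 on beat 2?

The harmony at that moment is F# minor seventh chord (F#, A, C#, E); B2 is not a chord tone.
It is approached by step down from C#3 and left by step up to C#3.
Step away and step back to the same note — a neighbor tone (lower neighbor).

Lower neighbor tone.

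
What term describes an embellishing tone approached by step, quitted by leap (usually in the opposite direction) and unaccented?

Approach: by step. Departure: by leap. Metric position: weak.
Step in, leap out, from a weak position — an escape tone (échappée). (It is the mirror image of the appoggiatura, which leaps in and steps out on a strong beat.)

Escape tone.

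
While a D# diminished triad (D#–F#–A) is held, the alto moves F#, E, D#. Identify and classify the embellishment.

E is a passing tone.

The harmony at that moment is D# diminished triad (D#, F#, A); E is not a chord tone.
It is approached by step down from F# and left by step down to D#.
Step in, step out in the same direction — a passing tone.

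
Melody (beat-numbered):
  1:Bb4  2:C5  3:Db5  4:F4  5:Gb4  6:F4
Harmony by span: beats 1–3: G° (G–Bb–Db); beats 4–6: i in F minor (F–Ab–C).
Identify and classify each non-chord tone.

C5 (beat 2) — passing tone; Gb4 (beat 5) — neighbor tone.

The harmony at that moment is G diminished triad (G, Bb, Db); C5 is not a chord tone.
It is approached by step up from Bb4 and left by step up to Db5.
Step in, step out in the same direction — a passing tone.
The harmony at that moment is F minor triad (F, Ab, C); Gb4 is not a chord tone.
It is approached by step up from F4 and left by step down to F4.
Step away and step back to the same note — a neighbor tone (upper neighbor).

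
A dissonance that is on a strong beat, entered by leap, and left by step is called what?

Approach: by leap. Departure: by step. Metric position: strong.
Leap in, step out, in a metrically strong position — an appoggiatura. (It is the mirror image of the escape tone, which steps in and leaps out from a weak position.)

Appoggiatura.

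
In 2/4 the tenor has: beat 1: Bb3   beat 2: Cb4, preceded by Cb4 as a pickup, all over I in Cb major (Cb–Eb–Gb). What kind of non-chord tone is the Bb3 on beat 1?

The harmony at that moment is Cb major triad (Cb, Eb, Gb); Bb3 is not a chord tone.
It is approached by step down from Cb4 and left by step up to Cb4.
Step away and step back to the same note — a neighbor tone (lower neighbor).

Lower neighbor tone.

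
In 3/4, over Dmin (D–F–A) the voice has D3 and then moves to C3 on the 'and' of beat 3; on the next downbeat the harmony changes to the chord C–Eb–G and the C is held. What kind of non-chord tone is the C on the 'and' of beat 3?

The harmony at that moment is D minor triad (D, F, A); C3 is not a chord tone.
It is approached by step down from D3 and then sustained as the same pitch into the next harmony.
Arriving early and becoming a chord tone when the harmony changes — an anticipation.

Anticipation.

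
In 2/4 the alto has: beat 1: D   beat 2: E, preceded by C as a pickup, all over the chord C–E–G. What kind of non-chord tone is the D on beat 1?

The harmony at that moment is C major triad (C, E, G); D is not a chord tone.
It is approached by step up from C and left by step up to E.
Step in, step out in the same direction — a passing tone.

Passing tone.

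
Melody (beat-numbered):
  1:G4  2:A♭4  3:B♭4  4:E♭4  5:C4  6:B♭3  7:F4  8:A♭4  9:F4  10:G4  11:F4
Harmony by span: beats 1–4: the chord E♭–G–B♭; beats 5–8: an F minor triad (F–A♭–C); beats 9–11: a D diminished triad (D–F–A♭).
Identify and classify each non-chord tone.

A♭4 (beat 2) — passing tone; B♭3 (beat 6) — escape tone; G4 (beat 10) — neighbor tone.

The harmony at that moment is E♭ major triad (E♭, G, B♭); A♭4 is not a chord tone.
It is approached by step up from G4 and left by step up to B♭4.
Step in, step out in the same direction — a passing tone.
The harmony at that moment is F minor triad (F, A♭, C); B♭3 is not a chord tone.
It is approached by step down from C4 and left by leap up to F4.
Step in, leap out — an escape tone.
The harmony at that moment is D diminished triad (D, F, A♭); G4 is not a chord tone.
It is approached by step up from F4 and left by step down to F4.
Step away and step back to the same note — a neighbor tone (upper neighbor).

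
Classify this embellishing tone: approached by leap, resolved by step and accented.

Appoggiatura.

Approach: by leap. Departure: by step. Metric position: strong.
Leap in, step out, in a metrically strong position — an appoggiatura. (It is the mirror image of the escape tone, which steps in and leaps out from a weak position.)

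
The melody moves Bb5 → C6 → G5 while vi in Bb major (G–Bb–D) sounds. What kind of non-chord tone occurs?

The harmony at that moment is G minor triad (G, Bb, D); C6 is not a chord tone.
It is approached by step up from Bb5 and left by leap down to G5.
Step in, leap out — an escape tone.

C6 is an escape tone.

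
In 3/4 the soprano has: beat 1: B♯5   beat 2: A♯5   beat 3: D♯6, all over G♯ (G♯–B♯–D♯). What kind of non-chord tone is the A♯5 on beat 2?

The harmony at that moment is G♯ major triad (G♯, B♯, D♯); A♯5 is not a chord tone.
It is approached by step down from B♯5 and left by leap up to D♯6.
Step in, leap out, on a weak beat — an escape tone.

Escape tone.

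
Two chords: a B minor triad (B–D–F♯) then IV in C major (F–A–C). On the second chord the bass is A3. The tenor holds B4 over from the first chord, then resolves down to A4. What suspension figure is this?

9–8 suspension.

At the second chord the bass is A3. The suspended B4 lies a ninth above the bass; after resolving down by step to A4, the interval above the bass becomes an octave.
Suspension figures are named by those two intervals: 9–8.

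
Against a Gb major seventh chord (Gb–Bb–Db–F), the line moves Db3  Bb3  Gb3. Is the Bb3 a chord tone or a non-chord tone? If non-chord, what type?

Chord tone (the third of Gb major seventh chord).

Gb major seventh chord contains Gb, Bb, Db, F; Bb is the third, so it is a chord tone.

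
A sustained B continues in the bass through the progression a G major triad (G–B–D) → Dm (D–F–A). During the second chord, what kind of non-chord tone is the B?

The harmony at that moment is D minor triad (D, F, A); B is not a chord tone.
It is held over (the same pitch as the preceding B) and then sustained as the same pitch into the next harmony.
Sustained through a change of harmony — a pedal tone.

Pedal tone (pedal point).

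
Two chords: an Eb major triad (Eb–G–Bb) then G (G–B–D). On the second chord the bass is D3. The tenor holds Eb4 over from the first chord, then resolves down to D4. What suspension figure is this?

9–8 suspension.

At the second chord the bass is D3. The suspended Eb4 lies a ninth above the bass; after resolving down by step to D4, the interval above the bass becomes an octave.
Suspension figures are named by those two intervals: 9–8.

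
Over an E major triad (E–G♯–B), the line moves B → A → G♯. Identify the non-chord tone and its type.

A is a passing tone.

The harmony at that moment is E major triad (E, G♯, B); A is not a chord tone.
It is approached by step down from B and left by step down to G♯.
Step in, step out in the same direction — a passing tone.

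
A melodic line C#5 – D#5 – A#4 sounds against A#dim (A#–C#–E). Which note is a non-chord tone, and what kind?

D#5 is an escape tone.

The harmony at that moment is A# diminished triad (A#, C#, E); D#5 is not a chord tone.
It is approached by step up from C#5 and left by leap down to A#4.
Step in, leap out — an escape tone.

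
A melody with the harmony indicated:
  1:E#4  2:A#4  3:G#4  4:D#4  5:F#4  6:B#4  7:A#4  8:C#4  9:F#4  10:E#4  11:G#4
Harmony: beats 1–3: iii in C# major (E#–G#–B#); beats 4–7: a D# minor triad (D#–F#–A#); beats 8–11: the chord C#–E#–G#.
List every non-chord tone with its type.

The harmony at that moment is E# minor triad (E#, G#, B#); A#4 is not a chord tone.
It is approached by leap up from E#4 and left by step down to G#4.
Leap in, step out — an appoggiatura.
The harmony at that moment is D# minor triad (D#, F#, A#); B#4 is not a chord tone.
It is approached by leap up from F#4 and left by step down to A#4.
Leap in, step out — an appoggiatura.
The harmony at that moment is C# major triad (C#, E#, G#); F#4 is not a chord tone.
It is approached by leap up from C#4 and left by step down to E#4.
Leap in, step out — an appoggiatura.

A#4 (beat 2) — appoggiatura; B#4 (beat 6) — appoggiatura; F#4 (beat 9) — appoggiatura.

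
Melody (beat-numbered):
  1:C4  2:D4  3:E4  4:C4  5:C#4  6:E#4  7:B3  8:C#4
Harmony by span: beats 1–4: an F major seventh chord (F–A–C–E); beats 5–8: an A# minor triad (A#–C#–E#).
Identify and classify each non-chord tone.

D4 (beat 2) — passing tone; B3 (beat 7) — appoggiatura.

The harmony at that moment is F major seventh chord (F, A, C, E); D4 is not a chord tone.
It is approached by step up from C4 and left by step up to E4.
Step in, step out in the same direction — a passing tone.
The harmony at that moment is A# minor triad (A#, C#, E#); B3 is not a chord tone.
It is approached by leap down from E#4 and left by step up to C#4.
Leap in, step out — an appoggiatura.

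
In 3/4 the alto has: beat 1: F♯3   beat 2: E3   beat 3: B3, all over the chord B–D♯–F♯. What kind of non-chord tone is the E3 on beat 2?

The harmony at that moment is B major triad (B, D♯, F♯); E3 is not a chord tone.
It is approached by step down from F♯3 and left by leap up to B3.
Step in, leap out, on a weak beat — an escape tone.

Escape tone.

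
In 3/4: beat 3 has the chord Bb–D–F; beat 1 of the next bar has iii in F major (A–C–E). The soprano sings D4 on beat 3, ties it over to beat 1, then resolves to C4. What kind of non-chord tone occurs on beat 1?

The harmony at that moment is A minor triad (A, C, E); D4 is not a chord tone.
It is held over (the same pitch as the preceding D4) and left by step down to C4.
Held over from the previous chord and resolving down by step — a suspension.

Suspension.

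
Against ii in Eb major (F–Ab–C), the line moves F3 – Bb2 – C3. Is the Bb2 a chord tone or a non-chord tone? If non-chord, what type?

The harmony at that moment is F minor triad (F, Ab, C); Bb2 is not a chord tone.
It is approached by leap down from F3 and left by step up to C3.
Leap in, step out — an appoggiatura.

Non-chord tone — an appoggiatura.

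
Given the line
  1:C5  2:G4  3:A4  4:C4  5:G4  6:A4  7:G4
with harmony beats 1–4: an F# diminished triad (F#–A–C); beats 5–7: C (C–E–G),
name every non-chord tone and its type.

G4 (beat 2) — appoggiatura; A4 (beat 6) — neighbor tone.

The harmony at that moment is F# diminished triad (F#, A, C); G4 is not a chord tone.
It is approached by leap down from C5 and left by step up to A4.
Leap in, step out — an appoggiatura.
The harmony at that moment is C major triad (C, E, G); A4 is not a chord tone.
It is approached by step up from G4 and left by step down to G4.
Step away and step back to the same note — a neighbor tone (upper neighbor).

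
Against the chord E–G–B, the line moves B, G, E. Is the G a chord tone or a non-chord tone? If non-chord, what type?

Chord tone (the third of E minor triad).

E minor triad contains E, G, B; G is the third, so it is a chord tone.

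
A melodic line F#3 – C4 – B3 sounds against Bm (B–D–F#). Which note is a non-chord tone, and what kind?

The harmony at that moment is B minor triad (B, D, F#); C4 is not a chord tone.
It is approached by leap up from F#3 and left by step down to B3.
Leap in, step out — an appoggiatura.

C4 is an appoggiatura.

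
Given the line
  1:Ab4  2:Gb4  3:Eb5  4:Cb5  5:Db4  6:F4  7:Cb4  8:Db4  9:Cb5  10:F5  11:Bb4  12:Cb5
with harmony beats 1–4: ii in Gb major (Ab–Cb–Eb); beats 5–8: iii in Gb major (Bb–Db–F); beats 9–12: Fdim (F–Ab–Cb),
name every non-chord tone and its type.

The harmony at that moment is Ab minor triad (Ab, Cb, Eb); Gb4 is not a chord tone.
It is approached by step down from Ab4 and left by leap up to Eb5.
Step in, leap out — an escape tone.
The harmony at that moment is Bb minor triad (Bb, Db, F); Cb4 is not a chord tone.
It is approached by leap down from F4 and left by step up to Db4.
Leap in, step out — an appoggiatura.
The harmony at that moment is F diminished triad (F, Ab, Cb); Bb4 is not a chord tone.
It is approached by leap down from F5 and left by step up to Cb5.
Leap in, step out — an appoggiatura.

Gb4 (beat 2) — escape tone; Cb4 (beat 7) — appoggiatura; Bb4 (beat 11) — appoggiatura.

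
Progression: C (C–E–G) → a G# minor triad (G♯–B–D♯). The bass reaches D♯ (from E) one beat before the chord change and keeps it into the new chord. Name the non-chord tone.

D♯ is an anticipation.

The harmony at that moment is C major triad (C, E, G); D♯ is not a chord tone.
It is approached by step down from E and then sustained as the same pitch into the next harmony.
Arriving early and becoming a chord tone when the harmony changes — an anticipation.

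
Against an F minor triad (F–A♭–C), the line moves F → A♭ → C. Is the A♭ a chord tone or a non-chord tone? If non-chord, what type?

F minor triad contains F, A♭, C; A♭ is the third, so it is a chord tone.

Chord tone (the third of F minor triad).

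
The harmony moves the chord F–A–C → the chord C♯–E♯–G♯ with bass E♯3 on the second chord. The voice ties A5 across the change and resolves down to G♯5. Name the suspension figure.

At the second chord the bass is E♯3. The suspended A5 lies a fourth above the bass; after resolving down by step to G♯5, the interval above the bass becomes a third.
Suspension figures are named by those two intervals: 4–3.

4–3 suspension.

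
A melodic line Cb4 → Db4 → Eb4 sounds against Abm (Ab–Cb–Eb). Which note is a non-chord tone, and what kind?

The harmony at that moment is Ab minor triad (Ab, Cb, Eb); Db4 is not a chord tone.
It is approached by step up from Cb4 and left by step up to Eb4.
Step in, step out in the same direction — a passing tone.

Db4 is a passing tone.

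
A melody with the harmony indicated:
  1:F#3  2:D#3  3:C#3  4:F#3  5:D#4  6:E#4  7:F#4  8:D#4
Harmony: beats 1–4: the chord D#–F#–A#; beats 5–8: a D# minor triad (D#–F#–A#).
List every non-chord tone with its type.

The harmony at that moment is D# minor triad (D#, F#, A#); C#3 is not a chord tone.
It is approached by step down from D#3 and left by leap up to F#3.
Step in, leap out — an escape tone.
The harmony at that moment is D# minor triad (D#, F#, A#); E#4 is not a chord tone.
It is approached by step up from D#4 and left by step up to F#4.
Step in, step out in the same direction — a passing tone.

C#3 (beat 3) — escape tone; E#4 (beat 6) — passing tone.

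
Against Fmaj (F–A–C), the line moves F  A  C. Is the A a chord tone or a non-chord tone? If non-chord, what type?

F major triad contains F, A, C; A is the third, so it is a chord tone.

Chord tone (the third of F major triad).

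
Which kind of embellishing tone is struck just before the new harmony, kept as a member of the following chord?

Anticipation.

Approach: ahead of the chord change (typically by step), so it is dissonant against the current harmony. Departure: none — the same pitch is restated or held and is a chord tone of the new harmony.
Dissonant first, consonant once the harmony catches up: the note simply arrives early — an anticipation. (The reverse timing, consonant first and dissonant after the change, would be a suspension or retardation.)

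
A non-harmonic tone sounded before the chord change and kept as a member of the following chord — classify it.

Approach: ahead of the chord change (typically by step), so it is dissonant against the current harmony. Departure: none — the same pitch is restated or held and is a chord tone of the new harmony.
Dissonant first, consonant once the harmony catches up: the note simply arrives early — an anticipation. (The reverse timing, consonant first and dissonant after the change, would be a suspension or retardation.)

Anticipation.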